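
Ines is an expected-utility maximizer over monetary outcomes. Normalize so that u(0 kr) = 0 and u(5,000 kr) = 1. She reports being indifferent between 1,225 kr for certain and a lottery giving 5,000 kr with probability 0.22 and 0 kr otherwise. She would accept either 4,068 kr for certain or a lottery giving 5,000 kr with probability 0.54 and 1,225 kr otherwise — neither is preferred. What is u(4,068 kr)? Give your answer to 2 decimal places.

0.64

First, u(1,225 kr) = 0.22·u(5,000 kr) + 0.78·u(0 kr) = 0.22.
Then u(4,068 kr) = 0.54·u(5,000 kr) + 0.46·u(1,225 kr) = 0.54·1.00 + 0.46·0.22 = 0.6412.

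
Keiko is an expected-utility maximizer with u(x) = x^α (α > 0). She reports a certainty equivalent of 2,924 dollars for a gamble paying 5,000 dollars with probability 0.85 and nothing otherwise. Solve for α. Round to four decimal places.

α ≈ 0.3029

EU(lottery) = 0.85·5000^α + 0.15·0 = 0.85·5000^α.
Equating: 2924^α = 0.85·5000^α, i.e. 0.5848^α = 0.85.
α = ln(0.85) / ln(2924/5000) = -0.1625189/-0.5364854 ≈ 0.3029.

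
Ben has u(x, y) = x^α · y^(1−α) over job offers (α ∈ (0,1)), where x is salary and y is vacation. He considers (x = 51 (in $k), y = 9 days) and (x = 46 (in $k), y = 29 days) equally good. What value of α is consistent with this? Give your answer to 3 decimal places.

α ≈ 0.919

Set the two utilities equal: 51^α·9^(1−α) = 46^α·29^(1−α).
(51/46)^α = (29/9)^(1−α); take logs: α·ln(51/46) = (1−α)·ln(29/9), i.e. α·0.103184 = (1−α)·1.170071.
With A = 0.103184 and B = 1.170071: α·A = (1−α)·B, so α = B/(A+B) = 1.170071/1.273255 ≈ 0.919.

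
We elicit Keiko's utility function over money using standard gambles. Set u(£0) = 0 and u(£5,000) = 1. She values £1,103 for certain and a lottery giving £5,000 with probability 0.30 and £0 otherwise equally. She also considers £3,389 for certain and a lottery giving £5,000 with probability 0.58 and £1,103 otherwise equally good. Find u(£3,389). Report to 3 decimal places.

From the first indifference, u(£1,103) = 0.30·u(£5,000) + 0.70·u(£0) = 0.30·1 + 0.70·0 = 0.30.
The second indifference gives u(£3,389) = 0.58·u(£5,000) + 0.42·u(£1,103) = 0.58·1.00 + 0.42·0.30 = 0.7060.

0.706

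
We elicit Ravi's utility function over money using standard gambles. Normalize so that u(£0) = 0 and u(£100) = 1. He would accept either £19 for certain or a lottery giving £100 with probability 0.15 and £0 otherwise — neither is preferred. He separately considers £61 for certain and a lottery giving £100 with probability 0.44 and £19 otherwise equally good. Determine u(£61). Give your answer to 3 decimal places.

First, u(£19) = 0.15·u(£100) + 0.85·u(£0) = 0.15.
Then u(£61) = 0.44·u(£100) + 0.56·u(£19) = 0.44·1.00 + 0.56·0.15 = 0.5240.

0.524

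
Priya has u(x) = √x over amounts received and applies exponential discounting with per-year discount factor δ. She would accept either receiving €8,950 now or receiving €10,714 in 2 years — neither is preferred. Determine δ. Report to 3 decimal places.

Equating discounted utilities: u(8950) = δ^2·u(10714) ⇒ δ^2 = u(8950)/u(10714).
Since u(x) = √x, δ^2 = √(8950/10714) = 0.91398.
Taking the square root: δ = 0.91398^(1/2) ≈ 0.956.

δ ≈ 0.956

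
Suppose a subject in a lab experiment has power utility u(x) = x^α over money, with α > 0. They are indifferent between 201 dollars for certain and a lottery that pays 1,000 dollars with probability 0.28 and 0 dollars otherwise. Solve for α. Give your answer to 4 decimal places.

EU(lottery) = 0.28·1000^α + 0.72·0 = 0.28·1000^α.
Indifference: 201^α = 0.28·1000^α, so (201/1000)^α = 0.28.
Take logs: α = ln 0.28 / ln(201/1000) ≈ 0.793397.

α ≈ 0.7934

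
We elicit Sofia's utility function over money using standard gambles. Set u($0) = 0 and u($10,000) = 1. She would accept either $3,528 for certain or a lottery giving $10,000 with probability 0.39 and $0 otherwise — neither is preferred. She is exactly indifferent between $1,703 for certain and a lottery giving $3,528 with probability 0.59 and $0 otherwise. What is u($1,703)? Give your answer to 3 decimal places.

First, u($3,528) = 0.39·u($10,000) + 0.61·u($0) = 0.39.
Then u($1,703) = 0.59·u($3,528) + 0.41·u($0) = 0.59·0.39 + 0.41·0.00 = 0.2301.

0.230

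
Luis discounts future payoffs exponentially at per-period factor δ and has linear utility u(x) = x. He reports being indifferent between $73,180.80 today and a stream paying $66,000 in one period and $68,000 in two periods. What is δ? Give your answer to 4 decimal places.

δ ≈ 0.6600

Present value of the stream is 66000·δ + 68000·δ². Indifference gives 66000δ + 68000δ² = 73180.80.
So 68000δ² + 66000δ − 73180.80 = 0.
By the quadratic formula (taking the positive root), δ = (−66000 + √24261177600.00) / 136000 ≈ 0.6600.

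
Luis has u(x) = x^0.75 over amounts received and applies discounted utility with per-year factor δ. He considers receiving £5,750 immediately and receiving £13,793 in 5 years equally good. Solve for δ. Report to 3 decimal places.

Indifference means u(5750) = δ^5 · u(13793), so δ^5 = u(5750)/u(13793).
With u(x) = x^0.75: δ^5 = 5750^0.75/13793^0.75 = (5750/13793)^0.75 = 0.51881.
Taking the 5th root: δ = 0.51881^(1/5) ≈ 0.877.

δ ≈ 0.877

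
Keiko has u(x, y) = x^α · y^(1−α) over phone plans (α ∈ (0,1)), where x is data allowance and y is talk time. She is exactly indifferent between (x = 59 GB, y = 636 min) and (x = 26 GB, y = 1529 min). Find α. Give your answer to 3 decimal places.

Set the two utilities equal: 59^α·636^(1−α) = 26^α·1529^(1−α).
Taking logs: α·ln 59 + (1−α)·ln 636 = α·ln 26 + (1−α)·ln 1529, i.e. α·0.819441 = (1−α)·0.877171.
Thus α·(1.696612) = 0.877171, so α = 0.877171/1.696612 ≈ 0.517.

α ≈ 0.517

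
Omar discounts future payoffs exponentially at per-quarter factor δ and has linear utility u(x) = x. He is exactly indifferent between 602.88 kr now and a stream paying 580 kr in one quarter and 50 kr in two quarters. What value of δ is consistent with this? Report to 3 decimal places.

δ ≈ 0.960

Present value of the stream is 580·δ + 50·δ². Indifference gives 580δ + 50δ² = 602.88.
So 50δ² + 580δ − 602.88 = 0.
The positive root is δ = [−580 + √(580² + 4·50·602.88)] / (2·50) = (−580 + 676.000)/100 ≈ 0.960.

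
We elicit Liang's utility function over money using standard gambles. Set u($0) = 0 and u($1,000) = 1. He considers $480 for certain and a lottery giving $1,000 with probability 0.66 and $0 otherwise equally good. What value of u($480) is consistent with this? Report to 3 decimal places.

By the standard-gamble method, u($480) is just the indifference probability on the best outcome: 0.66.

0.660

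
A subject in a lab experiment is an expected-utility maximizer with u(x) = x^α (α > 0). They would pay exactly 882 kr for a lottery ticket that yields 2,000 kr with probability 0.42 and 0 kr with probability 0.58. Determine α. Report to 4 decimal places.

α ≈ 1.0596

EU(lottery) = 0.42·2000^α + 0.58·0 = 0.42·2000^α.
Equating: 882^α = 0.42·2000^α, i.e. 0.4410^α = 0.42.
Take logs: α = ln 0.42 / ln(882/2000) ≈ 1.059594.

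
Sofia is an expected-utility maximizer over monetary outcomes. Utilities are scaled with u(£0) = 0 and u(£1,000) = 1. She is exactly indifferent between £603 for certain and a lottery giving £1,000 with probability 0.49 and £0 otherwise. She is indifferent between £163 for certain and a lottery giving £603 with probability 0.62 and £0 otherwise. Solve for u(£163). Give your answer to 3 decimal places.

First, u(£603) = 0.49·u(£1,000) + 0.51·u(£0) = 0.49.
The second indifference gives u(£163) = 0.62·u(£603) + 0.38·u(£0) = 0.62·0.49 + 0.38·0.00 = 0.3038.

0.304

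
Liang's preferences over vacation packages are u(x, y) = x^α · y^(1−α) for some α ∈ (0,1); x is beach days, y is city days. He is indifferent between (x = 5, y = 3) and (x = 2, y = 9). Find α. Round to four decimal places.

Set the two utilities equal: 5^α·3^(1−α) = 2^α·9^(1−α).
(5/2)^α = (9/3)^(1−α); take logs: α·ln(5/2) = (1−α)·ln(9/3), i.e. α·0.9162907 = (1−α)·1.0986123.
So α/(1−α) = (1.0986123)/(0.9162907) = 1.1989779, and α = 1.1989779/2.1989779 ≈ 0.5452.

α ≈ 0.5452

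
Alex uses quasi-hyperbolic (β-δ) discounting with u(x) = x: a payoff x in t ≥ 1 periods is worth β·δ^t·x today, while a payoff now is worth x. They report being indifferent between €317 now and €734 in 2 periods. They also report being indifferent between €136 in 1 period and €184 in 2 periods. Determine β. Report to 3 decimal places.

From the later pair, β·δ^1·136 = β·δ^2·184; dividing through, δ = 136/184 = 0.73913.
Substituting δ into 317 = β·δ^2·734: β = 317/(400.994) ≈ 0.791.

β ≈ 0.791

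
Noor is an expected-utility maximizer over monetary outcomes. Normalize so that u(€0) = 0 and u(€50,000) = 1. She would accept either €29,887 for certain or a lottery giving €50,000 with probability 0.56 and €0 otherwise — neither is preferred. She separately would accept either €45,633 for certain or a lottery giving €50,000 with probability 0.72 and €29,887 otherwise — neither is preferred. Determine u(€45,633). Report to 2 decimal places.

From the first indifference, u(€29,887) = 0.56·u(€50,000) + 0.44·u(€0) = 0.56·1 + 0.44·0 = 0.56.
The second indifference gives u(€45,633) = 0.72·u(€50,000) + 0.28·u(€29,887) = 0.72·1.00 + 0.28·0.56 = 0.8768.

0.88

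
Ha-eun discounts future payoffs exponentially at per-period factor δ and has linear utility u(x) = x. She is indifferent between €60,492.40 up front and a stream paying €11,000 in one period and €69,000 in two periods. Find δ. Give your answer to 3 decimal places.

The stream is worth 11000δ + 69000δ² today, so 11000δ + 69000δ² = 60492.40.
Rearranged: 69000δ² + 11000δ − 60492.40 = 0.
δ = (−11000 + √(11000² + 4·69000·60492.40)) / (2·69000) = (−11000 + √16816902400.00) / 138000 ≈ 0.860.

δ ≈ 0.860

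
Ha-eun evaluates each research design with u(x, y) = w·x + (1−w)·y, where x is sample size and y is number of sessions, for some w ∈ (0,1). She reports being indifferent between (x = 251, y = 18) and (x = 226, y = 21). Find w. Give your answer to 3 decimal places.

w = 0.107

u(251,18) = u(226,21) means w·251 + (1−w)·18 = w·226 + (1−w)·21.
Rearranging, 25·w − 3·(1−w) = 0.
So w/(1−w) = 3/25 = 0.1200, giving w = 3/(25+3) = 0.107.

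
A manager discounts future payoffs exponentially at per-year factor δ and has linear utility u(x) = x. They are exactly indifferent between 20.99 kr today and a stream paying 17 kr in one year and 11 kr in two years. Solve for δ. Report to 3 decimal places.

δ ≈ 0.810

Present value of the stream is 17·δ + 11·δ². Indifference gives 17δ + 11δ² = 20.99.
Rearranged: 11δ² + 17δ − 20.99 = 0.
By the quadratic formula (taking the positive root), δ = (−17 + √1212.56) / 22 ≈ 0.810.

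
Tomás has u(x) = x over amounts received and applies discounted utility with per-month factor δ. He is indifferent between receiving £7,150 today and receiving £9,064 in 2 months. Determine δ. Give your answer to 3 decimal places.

δ ≈ 0.888

Indifference means u(7150) = δ^2 · u(9064), so δ^2 = u(7150)/u(9064).
With u(x) = x: δ^2 = 7150/9064 = 0.78883.
Taking the square root: δ = 0.78883^(1/2) ≈ 0.888.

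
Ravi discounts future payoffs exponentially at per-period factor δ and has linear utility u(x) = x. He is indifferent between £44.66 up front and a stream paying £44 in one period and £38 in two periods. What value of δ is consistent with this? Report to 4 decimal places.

δ ≈ 0.6501

Equating present values: 44.66 = 44δ + 38δ².
That is, 38δ² + 44δ − 44.66 = 0, a quadratic in δ.
The positive root is δ = [−44 + √(44² + 4·38·44.66)] / (2·38) = (−44 + 93.404)/76 ≈ 0.6501.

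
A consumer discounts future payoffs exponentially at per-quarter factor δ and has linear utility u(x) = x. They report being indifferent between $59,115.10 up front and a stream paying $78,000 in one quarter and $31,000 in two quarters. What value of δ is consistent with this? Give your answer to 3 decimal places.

δ ≈ 0.610

The stream is worth 78000δ + 31000δ² today, so 78000δ + 31000δ² = 59115.10.
That is, 31000δ² + 78000δ − 59115.10 = 0, a quadratic in δ.
By the quadratic formula (taking the positive root), δ = (−78000 + √13414272400.00) / 62000 ≈ 0.610.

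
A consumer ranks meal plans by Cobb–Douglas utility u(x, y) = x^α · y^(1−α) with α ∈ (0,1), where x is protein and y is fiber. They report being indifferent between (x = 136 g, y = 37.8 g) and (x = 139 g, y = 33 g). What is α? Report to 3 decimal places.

α ≈ 0.862

The Cobb–Douglas utilities coincide, so 136^α·37.8^(1−α) = 139^α·33^(1−α).
Taking logs: α·ln 136 + (1−α)·ln 37.8 = α·ln 139 + (1−α)·ln 33, i.e. α·-0.021819 = (1−α)·-0.135802.
With A = -0.021819 and B = -0.135802: α·A = (1−α)·B, so α = B/(A+B) = -0.135802/-0.157621 ≈ 0.862.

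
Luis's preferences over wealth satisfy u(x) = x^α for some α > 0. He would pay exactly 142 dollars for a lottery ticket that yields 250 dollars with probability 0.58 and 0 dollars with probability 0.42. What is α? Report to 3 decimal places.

Since u(0) = 0, the lottery's EU is 0.58·250^α.
Equating: 142^α = 0.58·250^α, i.e. 0.5680^α = 0.58.
Taking logs: α·ln(142/250) = ln(0.58), so α = -0.544727 / -0.565634 ≈ 0.963.

α ≈ 0.963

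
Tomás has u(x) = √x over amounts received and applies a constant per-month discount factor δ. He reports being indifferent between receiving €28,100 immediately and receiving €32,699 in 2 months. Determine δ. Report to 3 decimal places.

δ ≈ 0.963

Indifference means u(28100) = δ^2 · u(32699), so δ^2 = u(28100)/u(32699).
With u(x) = √x: δ^2 = √28100/√32699 = √(28100/32699) = 0.92701.
So δ = 0.92701^(1/2) ≈ 0.963.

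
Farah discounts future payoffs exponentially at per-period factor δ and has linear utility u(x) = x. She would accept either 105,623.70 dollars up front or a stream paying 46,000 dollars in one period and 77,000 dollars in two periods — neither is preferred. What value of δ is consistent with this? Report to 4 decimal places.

δ ≈ 0.9100

Present value of the stream is 46000·δ + 77000·δ². Indifference gives 46000δ + 77000δ² = 105623.70.
So 77000δ² + 46000δ − 105623.70 = 0.
δ = (−46000 + √(46000² + 4·77000·105623.70)) / (2·77000) = (−46000 + √34648099600.00) / 154000 ≈ 0.9100.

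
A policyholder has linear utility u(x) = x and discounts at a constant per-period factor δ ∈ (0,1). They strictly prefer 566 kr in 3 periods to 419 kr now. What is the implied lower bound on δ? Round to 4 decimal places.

Under u(x) = x this choice says 419 < δ^3·566.
Hence δ^3 > 419/566 = 0.74028, and x ↦ x^(1/3) is increasing on (0,∞).
δ > 0.74028^(1/3) = 0.9046.

δ > 0.9046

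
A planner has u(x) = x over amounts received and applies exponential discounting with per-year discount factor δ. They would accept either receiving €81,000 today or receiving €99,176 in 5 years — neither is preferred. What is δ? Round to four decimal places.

δ ≈ 0.9603

The payoff in 5 years is discounted by δ^5, so u(81000) = δ^5·u(99176) and δ^5 = u(81000)/u(99176).
With u(x) = x: δ^5 = 81000/99176 = 0.81673.
So δ = 0.81673^(1/5) ≈ 0.9603.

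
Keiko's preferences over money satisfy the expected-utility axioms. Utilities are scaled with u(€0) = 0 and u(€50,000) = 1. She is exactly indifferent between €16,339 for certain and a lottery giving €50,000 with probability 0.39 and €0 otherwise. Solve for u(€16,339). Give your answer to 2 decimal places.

0.39

The indifference gives u(€16,339) = 0.39·u(€50,000) + 0.61·u(€0) = 0.39·1 + 0.61·0 = 0.39.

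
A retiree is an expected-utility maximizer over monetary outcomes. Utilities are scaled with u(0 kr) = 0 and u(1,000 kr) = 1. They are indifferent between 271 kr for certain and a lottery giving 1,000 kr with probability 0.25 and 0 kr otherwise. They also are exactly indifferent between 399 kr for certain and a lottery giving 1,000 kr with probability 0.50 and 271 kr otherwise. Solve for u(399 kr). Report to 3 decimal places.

From the first indifference, u(271 kr) = 0.25·u(1,000 kr) + 0.75·u(0 kr) = 0.25·1 + 0.75·0 = 0.25.
Then u(399 kr) = 0.50·u(1,000 kr) + 0.50·u(271 kr) = 0.50·1.00 + 0.50·0.25 = 0.6250.

0.625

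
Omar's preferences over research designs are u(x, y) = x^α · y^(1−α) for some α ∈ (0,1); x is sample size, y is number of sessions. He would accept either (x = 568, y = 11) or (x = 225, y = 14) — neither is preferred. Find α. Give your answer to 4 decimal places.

α ≈ 0.2066

Indifference: 568^α · 11^(1−α) = 225^α · 14^(1−α).
Rearrange to (568/225)^α = (14/11)^(1−α) and take logs: α·0.9260210 = (1−α)·0.2411621.
So α/(1−α) = (0.2411621)/(0.9260210) = 0.2604283, and α = 0.2604283/1.2604283 ≈ 0.2066.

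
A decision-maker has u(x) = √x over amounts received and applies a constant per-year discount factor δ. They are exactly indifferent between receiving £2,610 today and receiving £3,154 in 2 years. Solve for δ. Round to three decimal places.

Equating discounted utilities: u(2610) = δ^2·u(3154) ⇒ δ^2 = u(2610)/u(3154).
With u(x) = √x: δ^2 = √2610/√3154 = √(2610/3154) = 0.90968.
Hence δ = (0.90968)^(1/2) = 0.95377.

δ ≈ 0.954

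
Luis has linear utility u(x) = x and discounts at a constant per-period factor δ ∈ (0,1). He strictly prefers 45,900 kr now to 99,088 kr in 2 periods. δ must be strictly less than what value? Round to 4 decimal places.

δ < 0.6806

Under u(x) = x this choice says 45900 > δ^2·99088.
Dividing by 99088: δ^2 < 0.46322. Both sides are positive, so the square root keeps the direction.
δ < (45900/99088)^(1/2) ≈ 0.6806.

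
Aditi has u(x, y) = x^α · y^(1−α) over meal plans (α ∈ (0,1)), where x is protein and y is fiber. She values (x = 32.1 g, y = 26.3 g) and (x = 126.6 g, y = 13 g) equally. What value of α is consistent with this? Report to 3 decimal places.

Indifference: 32.1^α · 26.3^(1−α) = 126.6^α · 13^(1−α).
Taking logs: α·ln 32.1 + (1−α)·ln 26.3 = α·ln 126.6 + (1−α)·ln 13, i.e. α·-1.372176 = (1−α)·-0.704620.
With A = -1.372176 and B = -0.704620: α·A = (1−α)·B, so α = B/(A+B) = -0.704620/-2.076796 ≈ 0.339.

α ≈ 0.339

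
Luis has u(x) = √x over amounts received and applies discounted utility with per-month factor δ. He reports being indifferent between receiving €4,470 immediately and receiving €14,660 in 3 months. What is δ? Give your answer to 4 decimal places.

δ ≈ 0.8204

The payoff in 3 months is discounted by δ^3, so u(4470) = δ^3·u(14660) and δ^3 = u(4470)/u(14660).
Since u(x) = √x, δ^3 = √(4470/14660) = 0.55219.
Hence δ = (0.55219)^(1/3) = 0.820406.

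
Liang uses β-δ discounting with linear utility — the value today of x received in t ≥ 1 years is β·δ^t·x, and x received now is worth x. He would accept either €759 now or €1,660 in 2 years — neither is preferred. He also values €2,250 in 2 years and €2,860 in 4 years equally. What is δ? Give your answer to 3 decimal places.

From the later pair, β·δ^2·2250 = β·δ^4·2860; dividing through, δ^2 = 2250/2860 = 0.78671, so δ = 0.88697.

δ ≈ 0.887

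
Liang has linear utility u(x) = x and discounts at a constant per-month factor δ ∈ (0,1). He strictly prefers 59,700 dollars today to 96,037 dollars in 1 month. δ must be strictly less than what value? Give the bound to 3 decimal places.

The preference means 59700 > δ·96037.
Dividing through by 96037 gives δ < 0.62164.

δ < 0.622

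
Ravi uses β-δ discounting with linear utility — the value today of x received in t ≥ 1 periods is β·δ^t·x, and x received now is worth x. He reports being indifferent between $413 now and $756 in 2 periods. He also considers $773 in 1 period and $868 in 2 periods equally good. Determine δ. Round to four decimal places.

Both payoffs in the second observation are in the future, so β drops out: δ^1·773 = δ^2·868 ⇒ δ = 773/868 = 0.89055.

δ ≈ 0.8906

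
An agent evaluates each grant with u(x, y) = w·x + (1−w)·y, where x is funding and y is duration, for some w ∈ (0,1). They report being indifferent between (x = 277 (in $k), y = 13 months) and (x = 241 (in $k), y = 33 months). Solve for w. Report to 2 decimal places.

Indifference: w·277 + (1−w)·13 = w·241 + (1−w)·33.
Collecting terms: w·36 = (1−w)·20.
Hence w = 20/(36+20) = 20/56 = 0.36.

w = 0.36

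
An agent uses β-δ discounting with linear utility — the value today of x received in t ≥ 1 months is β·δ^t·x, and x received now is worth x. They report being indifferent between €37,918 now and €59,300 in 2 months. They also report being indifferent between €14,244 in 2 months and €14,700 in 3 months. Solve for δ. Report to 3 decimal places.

δ ≈ 0.969

The second indifference involves only future payoffs, so β cancels: β·δ^2·14244 = β·δ^3·14700, giving δ = 14244/14700 = 0.96898.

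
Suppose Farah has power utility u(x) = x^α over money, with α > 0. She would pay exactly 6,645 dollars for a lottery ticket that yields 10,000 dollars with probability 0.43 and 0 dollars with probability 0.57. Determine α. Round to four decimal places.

α ≈ 2.0649

EU(lottery) = 0.43·10000^α + 0.57·0 = 0.43·10000^α.
Equating: 6645^α = 0.43·10000^α, i.e. 0.6645^α = 0.43.
α = ln(0.43) / ln(6645/10000) = -0.8439701/-0.4087204 ≈ 2.0649.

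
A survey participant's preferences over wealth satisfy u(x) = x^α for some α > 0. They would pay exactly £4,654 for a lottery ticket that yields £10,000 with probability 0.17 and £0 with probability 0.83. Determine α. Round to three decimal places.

Since u(0) = 0, the lottery's EU is 0.17·10000^α.
Equating: 4654^α = 0.17·10000^α, i.e. 0.4654^α = 0.17.
Take logs: α = ln 0.17 / ln(4654/10000) ≈ 2.31671.

α ≈ 2.317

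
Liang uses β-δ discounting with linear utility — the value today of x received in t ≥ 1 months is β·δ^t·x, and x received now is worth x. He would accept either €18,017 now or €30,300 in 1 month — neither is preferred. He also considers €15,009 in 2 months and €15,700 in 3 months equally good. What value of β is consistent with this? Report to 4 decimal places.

β ≈ 0.6220

Both payoffs in the second observation are in the future, so β drops out: δ^2·15009 = δ^3·15700 ⇒ δ = 15009/15700 = 0.95599.
The first indifference: 18017 = β·δ·30300, so β = 18017/(δ·30300) = 18017/(0.95599·30300) ≈ 0.6220.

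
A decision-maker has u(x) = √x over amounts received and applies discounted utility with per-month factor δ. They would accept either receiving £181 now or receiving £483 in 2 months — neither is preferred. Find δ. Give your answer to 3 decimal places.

The payoff in 2 months is discounted by δ^2, so u(181) = δ^2·u(483) and δ^2 = u(181)/u(483).
Since u(x) = √x, δ^2 = √(181/483) = 0.61216.
Taking the square root: δ = 0.61216^(1/2) ≈ 0.782.

δ ≈ 0.782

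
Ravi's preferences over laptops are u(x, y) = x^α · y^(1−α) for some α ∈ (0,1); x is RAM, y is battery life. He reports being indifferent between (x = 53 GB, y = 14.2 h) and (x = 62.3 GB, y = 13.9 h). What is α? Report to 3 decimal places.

α ≈ 0.117

Indifference: 53^α · 14.2^(1−α) = 62.3^α · 13.9^(1−α).
Taking logs: α·ln 53 + (1−α)·ln 14.2 = α·ln 62.3 + (1−α)·ln 13.9, i.e. α·-0.161670 = (1−α)·-0.021353.
With A = -0.161670 and B = -0.021353: α·A = (1−α)·B, so α = B/(A+B) = -0.021353/-0.183023 ≈ 0.117.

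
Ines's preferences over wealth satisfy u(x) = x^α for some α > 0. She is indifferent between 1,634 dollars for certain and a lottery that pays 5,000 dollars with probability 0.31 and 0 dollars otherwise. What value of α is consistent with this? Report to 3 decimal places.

α ≈ 1.047

The lottery's expected utility is 0.31·u(5000) + 0.69·u(0) = 0.31·5000^α (since u(0) = 0 for α > 0).
Indifference: 1634^α = 0.31·5000^α, so (1634/5000)^α = 0.31.
Take logs: α = ln 0.31 / ln(1634/5000) ≈ 1.04719.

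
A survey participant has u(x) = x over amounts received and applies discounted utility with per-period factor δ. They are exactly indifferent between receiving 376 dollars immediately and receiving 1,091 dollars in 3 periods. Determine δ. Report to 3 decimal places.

δ ≈ 0.701

Equating discounted utilities: u(376) = δ^3·u(1091) ⇒ δ^3 = u(376)/u(1091).
With u(x) = x: δ^3 = 376/1091 = 0.34464.
Hence δ = (0.34464)^(1/3) = 0.70111.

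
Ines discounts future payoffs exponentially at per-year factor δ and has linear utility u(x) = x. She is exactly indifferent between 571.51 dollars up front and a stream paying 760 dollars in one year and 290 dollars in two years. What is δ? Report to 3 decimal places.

δ ≈ 0.610

The stream is worth 760δ + 290δ² today, so 760δ + 290δ² = 571.51.
Rearranged: 290δ² + 760δ − 571.51 = 0.
By the quadratic formula (taking the positive root), δ = (−760 + √1240551.60) / 580 ≈ 0.610.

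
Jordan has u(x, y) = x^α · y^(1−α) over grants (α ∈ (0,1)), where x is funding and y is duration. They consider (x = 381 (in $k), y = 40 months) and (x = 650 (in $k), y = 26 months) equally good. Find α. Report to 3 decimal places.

α ≈ 0.446

Indifference: 381^α · 40^(1−α) = 650^α · 26^(1−α).
Rearrange to (381/650)^α = (26/40)^(1−α) and take logs: α·-0.534173 = (1−α)·-0.430783.
Thus α·(-0.964956) = -0.430783, so α = -0.430783/-0.964956 ≈ 0.446.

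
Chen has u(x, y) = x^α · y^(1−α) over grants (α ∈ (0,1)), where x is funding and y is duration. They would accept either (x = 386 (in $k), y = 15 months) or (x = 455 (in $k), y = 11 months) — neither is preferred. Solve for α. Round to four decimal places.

The Cobb–Douglas utilities coincide, so 386^α·15^(1−α) = 455^α·11^(1−α).
Rearrange to (386/455)^α = (11/15)^(1−α) and take logs: α·-0.1644600 = (1−α)·-0.3101549.
So α/(1−α) = (-0.3101549)/(-0.1644600) = 1.8858987, and α = 1.8858987/2.8858987 ≈ 0.6535.

α ≈ 0.6535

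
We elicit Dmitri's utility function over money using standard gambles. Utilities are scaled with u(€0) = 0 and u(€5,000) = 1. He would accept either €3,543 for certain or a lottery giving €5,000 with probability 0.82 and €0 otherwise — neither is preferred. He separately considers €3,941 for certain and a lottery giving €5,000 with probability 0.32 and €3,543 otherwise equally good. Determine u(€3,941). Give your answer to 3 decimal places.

First, u(€3,543) = 0.82·u(€5,000) + 0.18·u(€0) = 0.82.
Then u(€3,941) = 0.32·u(€5,000) + 0.68·u(€3,543) = 0.32·1.00 + 0.68·0.82 = 0.8776.

0.878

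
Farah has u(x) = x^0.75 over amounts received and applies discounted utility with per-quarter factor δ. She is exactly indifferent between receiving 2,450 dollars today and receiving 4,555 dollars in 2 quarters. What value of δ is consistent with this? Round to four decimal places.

Indifference means u(2450) = δ^2 · u(4555), so δ^2 = u(2450)/u(4555).
Since u(x) = x^0.75, δ^2 = (2450/4555)^0.75 = 0.53787^0.75 = 0.62807.
Taking the square root: δ = 0.62807^(1/2) ≈ 0.7925.

δ ≈ 0.7925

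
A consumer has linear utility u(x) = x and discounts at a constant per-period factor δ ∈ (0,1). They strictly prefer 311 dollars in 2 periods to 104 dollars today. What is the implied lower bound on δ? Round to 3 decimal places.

δ > 0.578

Under u(x) = x this choice says 104 < δ^2·311.
Hence δ^2 > 104/311 = 0.33441, and x ↦ x^(1/2) is increasing on (0,∞).
δ > (104/311)^(1/2) ≈ 0.578.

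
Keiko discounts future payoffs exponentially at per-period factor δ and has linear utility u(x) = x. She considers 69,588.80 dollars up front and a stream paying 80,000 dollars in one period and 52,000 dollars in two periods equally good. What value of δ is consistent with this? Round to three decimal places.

δ ≈ 0.620

The stream is worth 80000δ + 52000δ² today, so 80000δ + 52000δ² = 69588.80.
That is, 52000δ² + 80000δ − 69588.80 = 0, a quadratic in δ.
The positive root is δ = [−80000 + √(80000² + 4·52000·69588.80)] / (2·52000) = (−80000 + 144480.000)/104000 ≈ 0.620.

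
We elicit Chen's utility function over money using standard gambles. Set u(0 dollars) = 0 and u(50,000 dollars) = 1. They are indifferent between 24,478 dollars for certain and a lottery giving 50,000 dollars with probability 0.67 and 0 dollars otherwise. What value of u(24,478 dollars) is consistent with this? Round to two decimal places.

0.67

u(24,478 dollars) equals the lottery's expected utility: 0.67·1 + 0.33·0 = 0.67.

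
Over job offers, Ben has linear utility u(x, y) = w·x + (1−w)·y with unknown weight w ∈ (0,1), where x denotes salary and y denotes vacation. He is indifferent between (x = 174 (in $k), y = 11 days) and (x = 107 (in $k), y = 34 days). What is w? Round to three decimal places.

w = 0.256

Equating utilities: w·174 + (1−w)·11 = w·107 + (1−w)·34.
Collecting terms: w·67 = (1−w)·23.
So w/(1−w) = 23/67 = 0.3433, giving w = 23/(67+23) = 0.256.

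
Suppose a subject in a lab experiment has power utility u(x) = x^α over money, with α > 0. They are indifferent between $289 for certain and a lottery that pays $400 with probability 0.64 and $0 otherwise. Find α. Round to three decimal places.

α ≈ 1.373

The lottery's expected utility is 0.64·u(400) + 0.36·u(0) = 0.64·400^α (since u(0) = 0 for α > 0).
Setting u(289) equal to that: 289^α = 0.64·400^α ⇒ (289/400)^α = 0.64.
Take logs: α = ln 0.64 / ln(289/400) ≈ 1.37303.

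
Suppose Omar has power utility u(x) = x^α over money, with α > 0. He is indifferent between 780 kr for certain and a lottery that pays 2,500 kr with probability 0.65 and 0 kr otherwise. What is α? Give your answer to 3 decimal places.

α ≈ 0.370

The lottery's expected utility is 0.65·u(2500) + 0.35·u(0) = 0.65·2500^α (since u(0) = 0 for α > 0).
Equating: 780^α = 0.65·2500^α, i.e. 0.3120^α = 0.65.
Taking logs: α·ln(780/2500) = ln(0.65), so α = -0.430783 / -1.164752 ≈ 0.370.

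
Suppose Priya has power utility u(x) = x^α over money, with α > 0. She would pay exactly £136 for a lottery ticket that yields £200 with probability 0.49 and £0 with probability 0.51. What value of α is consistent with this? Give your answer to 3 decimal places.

EU(lottery) = 0.49·200^α + 0.51·0 = 0.49·200^α.
Indifference: 136^α = 0.49·200^α, so (136/200)^α = 0.49.
Take logs: α = ln 0.49 / ln(136/200) ≈ 1.84967.

α ≈ 1.850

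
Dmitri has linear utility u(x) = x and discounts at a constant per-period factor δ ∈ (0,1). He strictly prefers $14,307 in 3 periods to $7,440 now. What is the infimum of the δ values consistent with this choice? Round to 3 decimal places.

δ > 0.804

The preference means 7440 < δ^3·14307.
So δ^3 > 7440/14307 = 0.52003; taking the cube root of both positive sides preserves the inequality.
δ > (7440/14307)^(1/3) ≈ 0.804.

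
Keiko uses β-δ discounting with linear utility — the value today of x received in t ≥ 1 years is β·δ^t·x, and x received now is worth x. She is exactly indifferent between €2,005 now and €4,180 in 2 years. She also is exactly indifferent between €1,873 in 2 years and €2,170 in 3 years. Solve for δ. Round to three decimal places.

δ ≈ 0.863

The second indifference involves only future payoffs, so β cancels: β·δ^2·1873 = β·δ^3·2170, giving δ = 1873/2170 = 0.86313.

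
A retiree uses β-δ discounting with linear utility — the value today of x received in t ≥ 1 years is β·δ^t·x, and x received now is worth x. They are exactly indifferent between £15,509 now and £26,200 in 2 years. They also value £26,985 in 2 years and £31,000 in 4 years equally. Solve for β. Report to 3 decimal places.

The second indifference involves only future payoffs, so β cancels: β·δ^2·26985 = β·δ^4·31000, giving δ^2 = 26985/31000 = 0.87048, so δ = 0.93300.
Substituting δ into 15509 = β·δ^2·26200: β = 15509/(22806.677) ≈ 0.680.

β ≈ 0.680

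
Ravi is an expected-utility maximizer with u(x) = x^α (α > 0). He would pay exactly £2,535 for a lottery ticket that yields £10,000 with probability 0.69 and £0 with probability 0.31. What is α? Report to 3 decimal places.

α ≈ 0.270

EU(lottery) = 0.69·10000^α + 0.31·0 = 0.69·10000^α.
Equating: 2535^α = 0.69·10000^α, i.e. 0.2535^α = 0.69.
α = ln(0.69) / ln(2535/10000) = -0.371064/-1.372391 ≈ 0.270.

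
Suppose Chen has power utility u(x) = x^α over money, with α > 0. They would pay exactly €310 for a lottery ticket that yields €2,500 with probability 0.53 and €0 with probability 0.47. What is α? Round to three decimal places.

α ≈ 0.304

Since u(0) = 0, the lottery's EU is 0.53·2500^α.
Setting u(310) equal to that: 310^α = 0.53·2500^α ⇒ (310/2500)^α = 0.53.
Taking logs: α·ln(310/2500) = ln(0.53), so α = -0.634878 / -2.087474 ≈ 0.304.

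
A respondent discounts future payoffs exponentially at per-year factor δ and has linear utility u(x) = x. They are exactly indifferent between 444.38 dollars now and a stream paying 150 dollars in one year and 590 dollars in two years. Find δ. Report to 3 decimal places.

δ ≈ 0.750

Equating present values: 444.38 = 150δ + 590δ².
That is, 590δ² + 150δ − 444.38 = 0, a quadratic in δ.
By the quadratic formula (taking the positive root), δ = (−150 + √1071236.80) / 1180 ≈ 0.750.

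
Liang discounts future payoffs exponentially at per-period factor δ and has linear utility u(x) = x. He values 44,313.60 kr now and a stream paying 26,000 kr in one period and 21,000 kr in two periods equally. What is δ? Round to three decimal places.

The stream is worth 26000δ + 21000δ² today, so 26000δ + 21000δ² = 44313.60.
That is, 21000δ² + 26000δ − 44313.60 = 0, a quadratic in δ.
By the quadratic formula (taking the positive root), δ = (−26000 + √4398342400.00) / 42000 ≈ 0.960.

δ ≈ 0.960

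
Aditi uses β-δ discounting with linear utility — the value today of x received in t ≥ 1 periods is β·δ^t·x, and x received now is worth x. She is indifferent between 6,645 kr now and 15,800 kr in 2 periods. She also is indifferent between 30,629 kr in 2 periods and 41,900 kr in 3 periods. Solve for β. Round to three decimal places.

β ≈ 0.787

Both payoffs in the second observation are in the future, so β drops out: δ^2·30629 = δ^3·41900 ⇒ δ = 30629/41900 = 0.73100.
The first indifference: 6645 = β·δ^2·15800, so β = 6645/(δ^2·15800) = 6645/(0.53436·15800) ≈ 0.787.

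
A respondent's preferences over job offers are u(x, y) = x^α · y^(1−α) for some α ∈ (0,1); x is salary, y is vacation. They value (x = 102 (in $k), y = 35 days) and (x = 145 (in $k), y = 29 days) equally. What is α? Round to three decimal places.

α ≈ 0.348

The Cobb–Douglas utilities coincide, so 102^α·35^(1−α) = 145^α·29^(1−α).
Taking logs: α·ln 102 + (1−α)·ln 35 = α·ln 145 + (1−α)·ln 29, i.e. α·-0.351761 = (1−α)·-0.188052.
So α/(1−α) = (-0.188052)/(-0.351761) = 0.534602, and α = 0.534602/1.534602 ≈ 0.348.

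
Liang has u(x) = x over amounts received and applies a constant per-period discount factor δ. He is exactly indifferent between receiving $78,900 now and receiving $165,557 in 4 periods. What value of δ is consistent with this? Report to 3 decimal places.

Equating discounted utilities: u(78900) = δ^4·u(165557) ⇒ δ^4 = u(78900)/u(165557).
With u(x) = x: δ^4 = 78900/165557 = 0.47657.
Taking the 4th root: δ = 0.47657^(1/4) ≈ 0.831.

δ ≈ 0.831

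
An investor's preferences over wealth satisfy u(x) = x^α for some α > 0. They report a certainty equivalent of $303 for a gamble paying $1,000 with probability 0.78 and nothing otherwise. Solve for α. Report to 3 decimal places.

The lottery's expected utility is 0.78·u(1000) + 0.22·u(0) = 0.78·1000^α (since u(0) = 0 for α > 0).
Setting u(303) equal to that: 303^α = 0.78·1000^α ⇒ (303/1000)^α = 0.78.
α = ln(0.78) / ln(303/1000) = -0.248461/-1.194022 ≈ 0.208.

α ≈ 0.208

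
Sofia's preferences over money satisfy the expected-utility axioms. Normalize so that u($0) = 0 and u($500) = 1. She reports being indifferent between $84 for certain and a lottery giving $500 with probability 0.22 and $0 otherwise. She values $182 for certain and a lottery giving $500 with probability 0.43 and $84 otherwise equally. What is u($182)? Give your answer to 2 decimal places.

0.56

From the first indifference, u($84) = 0.22·u($500) + 0.78·u($0) = 0.22·1 + 0.78·0 = 0.22.
Then u($182) = 0.43·u($500) + 0.57·u($84) = 0.43·1.00 + 0.57·0.22 = 0.5554.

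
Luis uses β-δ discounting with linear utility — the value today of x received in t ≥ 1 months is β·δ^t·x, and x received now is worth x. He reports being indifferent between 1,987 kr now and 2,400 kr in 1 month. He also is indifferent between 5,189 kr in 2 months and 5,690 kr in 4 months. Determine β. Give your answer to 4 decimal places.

Both payoffs in the second observation are in the future, so β drops out: δ^2·5189 = δ^4·5690 ⇒ δ^2 = 5189/5690 = 0.91195, so δ = 0.95496.
Now use the now-vs-future pair: 1987 = β·δ·2400 gives β = 1987/(0.95496·2400) ≈ 0.8670.

β ≈ 0.8670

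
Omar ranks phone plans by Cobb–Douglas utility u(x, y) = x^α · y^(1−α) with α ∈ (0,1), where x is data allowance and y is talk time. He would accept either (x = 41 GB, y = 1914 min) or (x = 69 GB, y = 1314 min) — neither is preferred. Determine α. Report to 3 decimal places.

Indifference: 41^α · 1914^(1−α) = 69^α · 1314^(1−α).
Rearrange to (41/69)^α = (1314/1914)^(1−α) and take logs: α·-0.520534 = (1−α)·-0.376119.
Thus α·(-0.896653) = -0.376119, so α = -0.376119/-0.896653 ≈ 0.419.

α ≈ 0.419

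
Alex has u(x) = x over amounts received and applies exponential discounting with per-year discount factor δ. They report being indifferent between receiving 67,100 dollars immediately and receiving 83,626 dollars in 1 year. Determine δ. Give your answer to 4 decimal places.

Equating discounted utilities: u(67100) = δ·u(83626) ⇒ δ = u(67100)/u(83626).
With u(x) = x: δ = 67100/83626 = 0.80238.

δ ≈ 0.8024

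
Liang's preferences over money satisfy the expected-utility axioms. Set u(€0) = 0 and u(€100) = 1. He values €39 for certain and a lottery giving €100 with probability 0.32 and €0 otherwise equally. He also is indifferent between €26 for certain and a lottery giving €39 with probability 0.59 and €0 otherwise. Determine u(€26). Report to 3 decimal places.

0.189

The first gamble pins u(€39): it must equal 0.32·1 + 0.68·0 = 0.32.
The second indifference gives u(€26) = 0.59·u(€39) + 0.41·u(€0) = 0.59·0.32 + 0.41·0.00 = 0.1888.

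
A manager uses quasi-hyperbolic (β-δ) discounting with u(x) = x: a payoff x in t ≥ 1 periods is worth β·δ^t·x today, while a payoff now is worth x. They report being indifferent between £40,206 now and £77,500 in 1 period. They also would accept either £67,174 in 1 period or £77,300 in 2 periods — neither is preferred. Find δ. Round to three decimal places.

Both payoffs in the second observation are in the future, so β drops out: δ^1·67174 = δ^2·77300 ⇒ δ = 67174/77300 = 0.86900.

δ ≈ 0.869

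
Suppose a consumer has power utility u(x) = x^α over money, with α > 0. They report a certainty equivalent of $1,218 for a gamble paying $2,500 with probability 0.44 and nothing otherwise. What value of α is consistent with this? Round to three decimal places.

EU(lottery) = 0.44·2500^α + 0.56·0 = 0.44·2500^α.
Indifference: 1218^α = 0.44·2500^α, so (1218/2500)^α = 0.44.
Taking logs: α·ln(1218/2500) = ln(0.44), so α = -0.820981 / -0.719081 ≈ 1.142.

α ≈ 1.142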